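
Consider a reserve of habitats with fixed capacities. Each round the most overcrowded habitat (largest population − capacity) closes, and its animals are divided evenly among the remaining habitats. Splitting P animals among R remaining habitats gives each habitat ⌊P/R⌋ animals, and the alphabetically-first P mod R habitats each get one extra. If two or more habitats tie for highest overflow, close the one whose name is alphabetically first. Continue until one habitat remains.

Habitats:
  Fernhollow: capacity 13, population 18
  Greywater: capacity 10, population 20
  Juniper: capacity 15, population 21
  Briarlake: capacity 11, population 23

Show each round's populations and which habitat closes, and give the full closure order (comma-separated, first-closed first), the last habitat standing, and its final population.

Closure order: Briarlake, Greywater, Fernhollow
Last habitat: Juniper with 82 animals

Round 1: Briarlake=23 Fernhollow=18 Greywater=20 Juniper=21 → close Briarlake (overflow 12)
  23÷3 = 7 each, +1 to first 2
Round 2: Fernhollow=26 Greywater=28 Juniper=28 → close Greywater (overflow 18)
  28÷2 = 14 each, +1 to first 0
Round 3: Fernhollow=40 Juniper=42 → close Fernhollow (overflow 27)
  40÷1 = 40 each, +1 to first 0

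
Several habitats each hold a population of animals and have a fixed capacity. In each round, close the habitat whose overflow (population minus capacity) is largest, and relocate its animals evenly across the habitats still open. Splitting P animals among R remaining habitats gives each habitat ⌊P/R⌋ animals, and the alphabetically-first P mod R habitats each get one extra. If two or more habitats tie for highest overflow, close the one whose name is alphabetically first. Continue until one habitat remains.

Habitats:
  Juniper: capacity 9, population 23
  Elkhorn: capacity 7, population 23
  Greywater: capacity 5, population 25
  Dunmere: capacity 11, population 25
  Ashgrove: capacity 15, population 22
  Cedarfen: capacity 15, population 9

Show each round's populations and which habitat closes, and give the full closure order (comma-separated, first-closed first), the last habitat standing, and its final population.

Round 1: Ashgrove=22 Cedarfen=9 Dunmere=25 Elkhorn=23 Greywater=25 Juniper=23 → close Greywater (overflow 20)
  25÷5 = 5 each, +1 to first 0
Round 2: Ashgrove=27 Cedarfen=14 Dunmere=30 Elkhorn=28 Juniper=28 → close Elkhorn (overflow 21)
  28÷4 = 7 each, +1 to first 0
Round 3: Ashgrove=34 Cedarfen=21 Dunmere=37 Juniper=35 → close Dunmere (overflow 26)
  37÷3 = 12 each, +1 to first 1
Round 4: Ashgrove=47 Cedarfen=33 Juniper=47 → close Juniper (overflow 38)
  47÷2 = 23 each, +1 to first 1
Round 5: Ashgrove=71 Cedarfen=56 → close Ashgrove (overflow 56)
  71÷1 = 71 each, +1 to first 0

Closure order: Greywater, Elkhorn, Dunmere, Juniper, Ashgrove
Last habitat: Cedarfen with 127 animals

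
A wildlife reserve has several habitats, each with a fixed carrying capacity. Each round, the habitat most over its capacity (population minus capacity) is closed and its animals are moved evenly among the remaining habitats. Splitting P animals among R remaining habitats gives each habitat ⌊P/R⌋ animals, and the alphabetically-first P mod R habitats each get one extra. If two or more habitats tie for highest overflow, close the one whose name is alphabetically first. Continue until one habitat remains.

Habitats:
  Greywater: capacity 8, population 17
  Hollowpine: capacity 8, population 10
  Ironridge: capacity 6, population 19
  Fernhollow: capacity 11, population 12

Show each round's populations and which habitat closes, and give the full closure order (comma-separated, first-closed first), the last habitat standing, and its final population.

Closure order: Ironridge, Greywater, Fernhollow
Last habitat: Hollowpine with 58 animals

Round 1: Fernhollow=12 Greywater=17 Hollowpine=10 Ironridge=19 → close Ironridge (overflow 13)
  19÷3 = 6 each, +1 to first 1
Round 2: Fernhollow=19 Greywater=23 Hollowpine=16 → close Greywater (overflow 15)
  23÷2 = 11 each, +1 to first 1
Round 3: Fernhollow=31 Hollowpine=27 → close Fernhollow (overflow 20)
  31÷1 = 31 each, +1 to first 0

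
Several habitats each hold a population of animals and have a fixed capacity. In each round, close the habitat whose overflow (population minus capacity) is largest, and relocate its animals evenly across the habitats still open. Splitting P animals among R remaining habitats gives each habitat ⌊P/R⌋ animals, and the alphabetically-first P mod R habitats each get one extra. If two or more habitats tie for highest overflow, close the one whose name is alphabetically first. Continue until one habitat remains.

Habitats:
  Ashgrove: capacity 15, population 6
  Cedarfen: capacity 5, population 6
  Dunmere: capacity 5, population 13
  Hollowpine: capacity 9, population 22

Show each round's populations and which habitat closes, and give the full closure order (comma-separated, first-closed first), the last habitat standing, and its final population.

Round 1: Ashgrove=6 Cedarfen=6 Dunmere=13 Hollowpine=22 → close Hollowpine (overflow 13)
  22÷3 = 7 each, +1 to first 1
Round 2: Ashgrove=14 Cedarfen=13 Dunmere=20 → close Dunmere (overflow 15)
  20÷2 = 10 each, +1 to first 0
Round 3: Ashgrove=24 Cedarfen=23 → close Cedarfen (overflow 18)
  23÷1 = 23 each, +1 to first 0

Closure order: Hollowpine, Dunmere, Cedarfen
Last habitat: Ashgrove with 47 animals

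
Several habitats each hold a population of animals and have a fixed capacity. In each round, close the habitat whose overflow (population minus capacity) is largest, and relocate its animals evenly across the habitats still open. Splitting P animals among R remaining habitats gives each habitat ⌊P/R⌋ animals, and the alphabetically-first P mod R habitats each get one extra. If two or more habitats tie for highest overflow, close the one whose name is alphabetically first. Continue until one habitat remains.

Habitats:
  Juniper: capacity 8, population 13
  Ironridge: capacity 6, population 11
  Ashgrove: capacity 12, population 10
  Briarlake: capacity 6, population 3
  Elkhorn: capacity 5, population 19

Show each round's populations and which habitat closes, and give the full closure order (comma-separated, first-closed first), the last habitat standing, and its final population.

Round 1: Ashgrove=10 Briarlake=3 Elkhorn=19 Ironridge=11 Juniper=13 → close Elkhorn (overflow 14)
  19÷4 = 4 each, +1 to first 3
Round 2: Ashgrove=15 Briarlake=8 Ironridge=16 Juniper=17 → close Ironridge (overflow 10)
  16÷3 = 5 each, +1 to first 1
Round 3: Ashgrove=21 Briarlake=13 Juniper=22 → close Juniper (overflow 14)
  22÷2 = 11 each, +1 to first 0
Round 4: Ashgrove=32 Briarlake=24 → close Ashgrove (overflow 20)
  32÷1 = 32 each, +1 to first 0

Closure order: Elkhorn, Ironridge, Juniper, Ashgrove
Last habitat: Briarlake with 56 animals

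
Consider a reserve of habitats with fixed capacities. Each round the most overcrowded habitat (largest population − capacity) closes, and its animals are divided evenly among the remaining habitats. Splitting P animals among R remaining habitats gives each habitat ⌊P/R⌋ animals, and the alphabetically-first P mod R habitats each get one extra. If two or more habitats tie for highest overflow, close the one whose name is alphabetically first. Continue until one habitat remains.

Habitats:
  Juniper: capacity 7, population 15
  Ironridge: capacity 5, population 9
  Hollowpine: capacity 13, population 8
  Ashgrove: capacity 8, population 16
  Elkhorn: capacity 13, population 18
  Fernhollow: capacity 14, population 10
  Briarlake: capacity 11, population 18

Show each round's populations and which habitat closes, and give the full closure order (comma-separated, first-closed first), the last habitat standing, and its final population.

Round 1: Ashgrove=16 Briarlake=18 Elkhorn=18 Fernhollow=10 Hollowpine=8 Ironridge=9 Juniper=15 → close Ashgrove (overflow 8)
  16÷6 = 2 each, +1 to first 4
Round 2: Briarlake=21 Elkhorn=21 Fernhollow=13 Hollowpine=11 Ironridge=11 Juniper=17 → close Briarlake (overflow 10)
  21÷5 = 4 each, +1 to first 1
Round 3: Elkhorn=26 Fernhollow=17 Hollowpine=15 Ironridge=15 Juniper=21 → close Juniper (overflow 14)
  21÷4 = 5 each, +1 to first 1
Round 4: Elkhorn=32 Fernhollow=22 Hollowpine=20 Ironridge=20 → close Elkhorn (overflow 19)
  32÷3 = 10 each, +1 to first 2
Round 5: Fernhollow=33 Hollowpine=31 Ironridge=30 → close Ironridge (overflow 25)
  30÷2 = 15 each, +1 to first 0
Round 6: Fernhollow=48 Hollowpine=46 → close Fernhollow (overflow 34)
  48÷1 = 48 each, +1 to first 0

Closure order: Ashgrove, Briarlake, Juniper, Elkhorn, Ironridge, Fernhollow
Last habitat: Hollowpine with 94 animals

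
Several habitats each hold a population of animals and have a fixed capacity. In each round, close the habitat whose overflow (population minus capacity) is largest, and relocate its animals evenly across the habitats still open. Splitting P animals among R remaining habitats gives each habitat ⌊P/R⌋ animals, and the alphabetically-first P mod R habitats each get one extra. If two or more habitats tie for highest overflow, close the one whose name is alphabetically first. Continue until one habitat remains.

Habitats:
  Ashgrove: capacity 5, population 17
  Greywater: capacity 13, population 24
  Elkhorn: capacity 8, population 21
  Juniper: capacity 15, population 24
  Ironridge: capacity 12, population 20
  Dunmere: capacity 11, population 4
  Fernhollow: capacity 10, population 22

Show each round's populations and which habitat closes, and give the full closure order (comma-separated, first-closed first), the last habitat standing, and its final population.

Closure order: Elkhorn, Ashgrove, Fernhollow, Greywater, Juniper, Ironridge
Last habitat: Dunmere with 132 animals

Round 1: Ashgrove=17 Dunmere=4 Elkhorn=21 Fernhollow=22 Greywater=24 Ironridge=20 Juniper=24 → close Elkhorn (overflow 13)
  21÷6 = 3 each, +1 to first 3
Round 2: Ashgrove=21 Dunmere=8 Fernhollow=26 Greywater=27 Ironridge=23 Juniper=27 → close Ashgrove (overflow 16)
  21÷5 = 4 each, +1 to first 1
Round 3: Dunmere=13 Fernhollow=30 Greywater=31 Ironridge=27 Juniper=31 → close Fernhollow (overflow 20)
  30÷4 = 7 each, +1 to first 2
Round 4: Dunmere=21 Greywater=39 Ironridge=34 Juniper=38 → close Greywater (overflow 26)
  39÷3 = 13 each, +1 to first 0
Round 5: Dunmere=34 Ironridge=47 Juniper=51 → close Juniper (overflow 36)
  51÷2 = 25 each, +1 to first 1
Round 6: Dunmere=60 Ironridge=72 → close Ironridge (overflow 60)
  72÷1 = 72 each, +1 to first 0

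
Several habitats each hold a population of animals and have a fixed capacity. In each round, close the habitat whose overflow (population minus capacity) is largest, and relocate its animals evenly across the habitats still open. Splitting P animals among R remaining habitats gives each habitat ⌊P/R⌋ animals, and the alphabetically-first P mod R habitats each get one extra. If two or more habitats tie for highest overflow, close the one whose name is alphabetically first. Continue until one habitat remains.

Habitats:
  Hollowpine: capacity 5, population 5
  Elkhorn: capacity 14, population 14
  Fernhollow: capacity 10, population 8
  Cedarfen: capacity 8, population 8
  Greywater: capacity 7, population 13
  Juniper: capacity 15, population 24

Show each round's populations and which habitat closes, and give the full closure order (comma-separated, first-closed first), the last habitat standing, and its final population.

Closure order: Juniper, Greywater, Cedarfen, Elkhorn, Hollowpine
Last habitat: Fernhollow with 72 animals

Round 1: Cedarfen=8 Elkhorn=14 Fernhollow=8 Greywater=13 Hollowpine=5 Juniper=24 → close Juniper (overflow 9)
  24÷5 = 4 each, +1 to first 4
Round 2: Cedarfen=13 Elkhorn=19 Fernhollow=13 Greywater=18 Hollowpine=9 → close Greywater (overflow 11)
  18÷4 = 4 each, +1 to first 2
Round 3: Cedarfen=18 Elkhorn=24 Fernhollow=17 Hollowpine=13 → close Cedarfen (overflow 10)
  18÷3 = 6 each, +1 to first 0
Round 4: Elkhorn=30 Fernhollow=23 Hollowpine=19 → close Elkhorn (overflow 16)
  30÷2 = 15 each, +1 to first 0
Round 5: Fernhollow=38 Hollowpine=34 → close Hollowpine (overflow 29)
  34÷1 = 34 each, +1 to first 0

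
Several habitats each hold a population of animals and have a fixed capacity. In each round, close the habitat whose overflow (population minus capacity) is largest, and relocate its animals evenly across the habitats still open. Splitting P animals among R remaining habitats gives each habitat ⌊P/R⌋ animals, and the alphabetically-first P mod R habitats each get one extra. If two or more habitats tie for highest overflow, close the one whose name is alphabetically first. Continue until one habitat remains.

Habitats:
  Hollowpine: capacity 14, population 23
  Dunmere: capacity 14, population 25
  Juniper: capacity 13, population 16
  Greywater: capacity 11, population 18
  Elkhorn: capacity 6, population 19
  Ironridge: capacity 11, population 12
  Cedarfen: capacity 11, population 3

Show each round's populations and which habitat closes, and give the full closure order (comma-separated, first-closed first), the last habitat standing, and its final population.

Closure order: Elkhorn, Dunmere, Hollowpine, Greywater, Juniper, Ironridge
Last habitat: Cedarfen with 116 animals

Round 1: Cedarfen=3 Dunmere=25 Elkhorn=19 Greywater=18 Hollowpine=23 Ironridge=12 Juniper=16 → close Elkhorn (overflow 13)
  19÷6 = 3 each, +1 to first 1
Round 2: Cedarfen=7 Dunmere=28 Greywater=21 Hollowpine=26 Ironridge=15 Juniper=19 → close Dunmere (overflow 14)
  28÷5 = 5 each, +1 to first 3
Round 3: Cedarfen=13 Greywater=27 Hollowpine=32 Ironridge=20 Juniper=24 → close Hollowpine (overflow 18)
  32÷4 = 8 each, +1 to first 0
Round 4: Cedarfen=21 Greywater=35 Ironridge=28 Juniper=32 → close Greywater (overflow 24)
  35÷3 = 11 each, +1 to first 2
Round 5: Cedarfen=33 Ironridge=40 Juniper=43 → close Juniper (overflow 30)
  43÷2 = 21 each, +1 to first 1
Round 6: Cedarfen=55 Ironridge=61 → close Ironridge (overflow 50)
  61÷1 = 61 each, +1 to first 0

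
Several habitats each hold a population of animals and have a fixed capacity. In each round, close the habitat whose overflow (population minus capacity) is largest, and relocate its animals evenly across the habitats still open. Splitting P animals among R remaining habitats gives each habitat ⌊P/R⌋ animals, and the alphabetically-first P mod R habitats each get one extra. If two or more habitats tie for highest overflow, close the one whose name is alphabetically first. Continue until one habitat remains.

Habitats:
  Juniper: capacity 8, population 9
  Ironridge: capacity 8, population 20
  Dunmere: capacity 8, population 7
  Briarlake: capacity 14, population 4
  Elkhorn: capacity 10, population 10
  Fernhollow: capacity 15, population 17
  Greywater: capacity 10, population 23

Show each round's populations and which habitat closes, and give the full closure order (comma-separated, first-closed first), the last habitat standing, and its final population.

Closure order: Greywater, Ironridge, Fernhollow, Dunmere, Elkhorn, Juniper
Last habitat: Briarlake with 90 animals

Round 1: Briarlake=4 Dunmere=7 Elkhorn=10 Fernhollow=17 Greywater=23 Ironridge=20 Juniper=9 → close Greywater (overflow 13)
  23÷6 = 3 each, +1 to first 5
Round 2: Briarlake=8 Dunmere=11 Elkhorn=14 Fernhollow=21 Ironridge=24 Juniper=12 → close Ironridge (overflow 16)
  24÷5 = 4 each, +1 to first 4
Round 3: Briarlake=13 Dunmere=16 Elkhorn=19 Fernhollow=26 Juniper=16 → close Fernhollow (overflow 11)
  26÷4 = 6 each, +1 to first 2
Round 4: Briarlake=20 Dunmere=23 Elkhorn=25 Juniper=22 → close Dunmere (overflow 15)
  23÷3 = 7 each, +1 to first 2
Round 5: Briarlake=28 Elkhorn=33 Juniper=29 → close Elkhorn (overflow 23)
  33÷2 = 16 each, +1 to first 1
Round 6: Briarlake=45 Juniper=45 → close Juniper (overflow 37)
  45÷1 = 45 each, +1 to first 0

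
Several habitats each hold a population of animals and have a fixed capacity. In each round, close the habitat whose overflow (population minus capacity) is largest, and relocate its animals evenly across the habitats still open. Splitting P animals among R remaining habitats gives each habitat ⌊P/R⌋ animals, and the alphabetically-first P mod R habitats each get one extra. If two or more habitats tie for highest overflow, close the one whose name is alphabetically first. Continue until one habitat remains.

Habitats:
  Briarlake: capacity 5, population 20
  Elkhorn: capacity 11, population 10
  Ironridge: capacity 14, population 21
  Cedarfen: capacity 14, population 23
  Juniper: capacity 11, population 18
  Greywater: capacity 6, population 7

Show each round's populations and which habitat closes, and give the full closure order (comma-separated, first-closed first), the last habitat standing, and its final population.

Closure order: Briarlake, Cedarfen, Ironridge, Juniper, Greywater
Last habitat: Elkhorn with 99 animals

Round 1: Briarlake=20 Cedarfen=23 Elkhorn=10 Greywater=7 Ironridge=21 Juniper=18 → close Briarlake (overflow 15)
  20÷5 = 4 each, +1 to first 0
Round 2: Cedarfen=27 Elkhorn=14 Greywater=11 Ironridge=25 Juniper=22 → close Cedarfen (overflow 13)
  27÷4 = 6 each, +1 to first 3
Round 3: Elkhorn=21 Greywater=18 Ironridge=32 Juniper=28 → close Ironridge (overflow 18)
  32÷3 = 10 each, +1 to first 2
Round 4: Elkhorn=32 Greywater=29 Juniper=38 → close Juniper (overflow 27)
  38÷2 = 19 each, +1 to first 0
Round 5: Elkhorn=51 Greywater=48 → close Greywater (overflow 42)
  48÷1 = 48 each, +1 to first 0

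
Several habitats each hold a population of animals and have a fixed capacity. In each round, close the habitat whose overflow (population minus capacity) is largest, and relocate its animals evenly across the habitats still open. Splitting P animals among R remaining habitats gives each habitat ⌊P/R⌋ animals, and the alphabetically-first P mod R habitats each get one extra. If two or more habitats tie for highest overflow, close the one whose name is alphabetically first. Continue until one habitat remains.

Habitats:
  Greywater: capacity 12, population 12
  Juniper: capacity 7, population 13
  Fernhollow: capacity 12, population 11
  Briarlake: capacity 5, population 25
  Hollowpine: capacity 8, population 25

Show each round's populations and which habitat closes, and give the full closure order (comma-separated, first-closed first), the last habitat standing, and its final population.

Closure order: Briarlake, Hollowpine, Juniper, Fernhollow
Last habitat: Greywater with 86 animals

Round 1: Briarlake=25 Fernhollow=11 Greywater=12 Hollowpine=25 Juniper=13 → close Briarlake (overflow 20)
  25÷4 = 6 each, +1 to first 1
Round 2: Fernhollow=18 Greywater=18 Hollowpine=31 Juniper=19 → close Hollowpine (overflow 23)
  31÷3 = 10 each, +1 to first 1
Round 3: Fernhollow=29 Greywater=28 Juniper=29 → close Juniper (overflow 22)
  29÷2 = 14 each, +1 to first 1
Round 4: Fernhollow=44 Greywater=42 → close Fernhollow (overflow 32)
  44÷1 = 44 each, +1 to first 0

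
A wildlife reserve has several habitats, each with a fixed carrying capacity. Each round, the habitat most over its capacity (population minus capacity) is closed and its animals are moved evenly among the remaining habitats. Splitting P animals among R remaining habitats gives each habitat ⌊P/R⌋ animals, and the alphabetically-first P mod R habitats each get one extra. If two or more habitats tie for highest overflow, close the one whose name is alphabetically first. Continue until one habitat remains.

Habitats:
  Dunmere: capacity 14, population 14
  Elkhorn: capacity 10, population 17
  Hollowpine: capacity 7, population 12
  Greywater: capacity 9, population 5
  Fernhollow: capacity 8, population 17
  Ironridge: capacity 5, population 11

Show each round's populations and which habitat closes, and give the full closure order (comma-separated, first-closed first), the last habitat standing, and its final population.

Round 1: Dunmere=14 Elkhorn=17 Fernhollow=17 Greywater=5 Hollowpine=12 Ironridge=11 → close Fernhollow (overflow 9)
  17÷5 = 3 each, +1 to first 2
Round 2: Dunmere=18 Elkhorn=21 Greywater=8 Hollowpine=15 Ironridge=14 → close Elkhorn (overflow 11)
  21÷4 = 5 each, +1 to first 1
Round 3: Dunmere=24 Greywater=13 Hollowpine=20 Ironridge=19 → close Ironridge (overflow 14)
  19÷3 = 6 each, +1 to first 1
Round 4: Dunmere=31 Greywater=19 Hollowpine=26 → close Hollowpine (overflow 19)
  26÷2 = 13 each, +1 to first 0
Round 5: Dunmere=44 Greywater=32 → close Dunmere (overflow 30)
  44÷1 = 44 each, +1 to first 0

Closure order: Fernhollow, Elkhorn, Ironridge, Hollowpine, Dunmere
Last habitat: Greywater with 76 animals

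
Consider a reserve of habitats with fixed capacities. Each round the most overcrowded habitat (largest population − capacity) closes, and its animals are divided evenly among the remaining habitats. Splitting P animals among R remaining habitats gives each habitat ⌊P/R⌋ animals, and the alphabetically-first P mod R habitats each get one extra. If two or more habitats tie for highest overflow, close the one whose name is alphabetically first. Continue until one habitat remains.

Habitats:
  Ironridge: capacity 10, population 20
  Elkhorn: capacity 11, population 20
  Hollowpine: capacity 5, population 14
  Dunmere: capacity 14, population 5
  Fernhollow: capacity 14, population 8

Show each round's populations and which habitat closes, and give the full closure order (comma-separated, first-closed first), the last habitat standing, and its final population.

Closure order: Ironridge, Elkhorn, Hollowpine, Fernhollow
Last habitat: Dunmere with 67 animals

Round 1: Dunmere=5 Elkhorn=20 Fernhollow=8 Hollowpine=14 Ironridge=20 → close Ironridge (overflow 10)
  20÷4 = 5 each, +1 to first 0
Round 2: Dunmere=10 Elkhorn=25 Fernhollow=13 Hollowpine=19 → close Elkhorn (overflow 14)
  25÷3 = 8 each, +1 to first 1
Round 3: Dunmere=19 Fernhollow=21 Hollowpine=27 → close Hollowpine (overflow 22)
  27÷2 = 13 each, +1 to first 1
Round 4: Dunmere=33 Fernhollow=34 → close Fernhollow (overflow 20)
  34÷1 = 34 each, +1 to first 0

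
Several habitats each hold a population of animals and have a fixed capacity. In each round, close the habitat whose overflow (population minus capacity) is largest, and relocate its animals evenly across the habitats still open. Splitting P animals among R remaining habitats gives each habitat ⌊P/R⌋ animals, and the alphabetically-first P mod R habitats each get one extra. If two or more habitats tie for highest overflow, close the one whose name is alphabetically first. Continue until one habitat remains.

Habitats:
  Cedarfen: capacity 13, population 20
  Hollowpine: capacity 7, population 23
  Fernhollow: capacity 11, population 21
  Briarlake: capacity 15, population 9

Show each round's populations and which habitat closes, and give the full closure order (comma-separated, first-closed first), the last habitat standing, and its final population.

Round 1: Briarlake=9 Cedarfen=20 Fernhollow=21 Hollowpine=23 → close Hollowpine (overflow 16)
  23÷3 = 7 each, +1 to first 2
Round 2: Briarlake=17 Cedarfen=28 Fernhollow=28 → close Fernhollow (overflow 17)
  28÷2 = 14 each, +1 to first 0
Round 3: Briarlake=31 Cedarfen=42 → close Cedarfen (overflow 29)
  42÷1 = 42 each, +1 to first 0

Closure order: Hollowpine, Fernhollow, Cedarfen
Last habitat: Briarlake with 73 animals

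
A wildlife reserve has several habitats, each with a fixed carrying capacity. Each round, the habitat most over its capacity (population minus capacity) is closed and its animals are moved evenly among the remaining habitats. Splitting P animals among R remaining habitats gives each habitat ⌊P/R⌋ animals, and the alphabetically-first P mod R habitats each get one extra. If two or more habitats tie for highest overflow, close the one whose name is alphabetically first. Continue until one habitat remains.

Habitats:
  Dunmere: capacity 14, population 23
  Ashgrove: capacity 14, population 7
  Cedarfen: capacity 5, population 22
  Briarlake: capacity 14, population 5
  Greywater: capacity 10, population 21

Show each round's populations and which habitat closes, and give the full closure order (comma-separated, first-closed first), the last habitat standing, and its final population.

Closure order: Cedarfen, Greywater, Dunmere, Ashgrove
Last habitat: Briarlake with 78 animals

Round 1: Ashgrove=7 Briarlake=5 Cedarfen=22 Dunmere=23 Greywater=21 → close Cedarfen (overflow 17)
  22÷4 = 5 each, +1 to first 2
Round 2: Ashgrove=13 Briarlake=11 Dunmere=28 Greywater=26 → close Greywater (overflow 16)
  26÷3 = 8 each, +1 to first 2
Round 3: Ashgrove=22 Briarlake=20 Dunmere=36 → close Dunmere (overflow 22)
  36÷2 = 18 each, +1 to first 0
Round 4: Ashgrove=40 Briarlake=38 → close Ashgrove (overflow 26)
  40÷1 = 40 each, +1 to first 0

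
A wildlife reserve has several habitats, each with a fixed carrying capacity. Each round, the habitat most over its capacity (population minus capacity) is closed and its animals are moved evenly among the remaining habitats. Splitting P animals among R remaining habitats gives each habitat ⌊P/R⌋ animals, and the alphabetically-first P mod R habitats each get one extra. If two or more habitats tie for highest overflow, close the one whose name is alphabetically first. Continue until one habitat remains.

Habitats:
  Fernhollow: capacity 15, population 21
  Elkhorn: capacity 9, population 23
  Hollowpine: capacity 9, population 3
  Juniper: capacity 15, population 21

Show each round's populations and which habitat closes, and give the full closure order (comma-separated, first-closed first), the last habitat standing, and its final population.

Closure order: Elkhorn, Fernhollow, Juniper
Last habitat: Hollowpine with 68 animals

Round 1: Elkhorn=23 Fernhollow=21 Hollowpine=3 Juniper=21 → close Elkhorn (overflow 14)
  23÷3 = 7 each, +1 to first 2
Round 2: Fernhollow=29 Hollowpine=11 Juniper=28 → close Fernhollow (overflow 14)
  29÷2 = 14 each, +1 to first 1
Round 3: Hollowpine=26 Juniper=42 → close Juniper (overflow 27)
  42÷1 = 42 each, +1 to first 0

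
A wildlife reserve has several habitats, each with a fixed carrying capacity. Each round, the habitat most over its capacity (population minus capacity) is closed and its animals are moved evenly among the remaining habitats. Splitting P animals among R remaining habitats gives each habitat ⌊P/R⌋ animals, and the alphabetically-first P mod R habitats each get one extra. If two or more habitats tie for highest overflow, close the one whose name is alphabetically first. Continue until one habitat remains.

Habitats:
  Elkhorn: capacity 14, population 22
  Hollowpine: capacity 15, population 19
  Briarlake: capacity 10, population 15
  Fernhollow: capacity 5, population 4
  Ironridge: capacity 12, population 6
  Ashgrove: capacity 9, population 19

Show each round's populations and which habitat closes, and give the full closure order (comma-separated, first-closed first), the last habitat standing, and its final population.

Round 1: Ashgrove=19 Briarlake=15 Elkhorn=22 Fernhollow=4 Hollowpine=19 Ironridge=6 → close Ashgrove (overflow 10)
  19÷5 = 3 each, +1 to first 4
Round 2: Briarlake=19 Elkhorn=26 Fernhollow=8 Hollowpine=23 Ironridge=9 → close Elkhorn (overflow 12)
  26÷4 = 6 each, +1 to first 2
Round 3: Briarlake=26 Fernhollow=15 Hollowpine=29 Ironridge=15 → close Briarlake (overflow 16)
  26÷3 = 8 each, +1 to first 2
Round 4: Fernhollow=24 Hollowpine=38 Ironridge=23 → close Hollowpine (overflow 23)
  38÷2 = 19 each, +1 to first 0
Round 5: Fernhollow=43 Ironridge=42 → close Fernhollow (overflow 38)
  43÷1 = 43 each, +1 to first 0

Closure order: Ashgrove, Elkhorn, Briarlake, Hollowpine, Fernhollow
Last habitat: Ironridge with 85 animals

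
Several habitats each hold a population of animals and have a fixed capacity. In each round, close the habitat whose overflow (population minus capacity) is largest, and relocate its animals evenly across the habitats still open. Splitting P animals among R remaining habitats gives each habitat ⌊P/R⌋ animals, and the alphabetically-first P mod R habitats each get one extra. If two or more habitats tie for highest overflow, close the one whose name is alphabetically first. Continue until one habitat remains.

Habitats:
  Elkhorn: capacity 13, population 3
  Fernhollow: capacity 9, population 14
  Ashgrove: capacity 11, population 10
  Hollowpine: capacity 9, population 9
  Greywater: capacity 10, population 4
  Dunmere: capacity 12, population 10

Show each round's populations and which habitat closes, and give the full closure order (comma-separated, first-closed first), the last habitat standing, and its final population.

Round 1: Ashgrove=10 Dunmere=10 Elkhorn=3 Fernhollow=14 Greywater=4 Hollowpine=9 → close Fernhollow (overflow 5)
  14÷5 = 2 each, +1 to first 4
Round 2: Ashgrove=13 Dunmere=13 Elkhorn=6 Greywater=7 Hollowpine=11 → close Ashgrove (overflow 2)
  13÷4 = 3 each, +1 to first 1
Round 3: Dunmere=17 Elkhorn=9 Greywater=10 Hollowpine=14 → close Dunmere (overflow 5)
  17÷3 = 5 each, +1 to first 2
Round 4: Elkhorn=15 Greywater=16 Hollowpine=19 → close Hollowpine (overflow 10)
  19÷2 = 9 each, +1 to first 1
Round 5: Elkhorn=25 Greywater=25 → close Greywater (overflow 15)
  25÷1 = 25 each, +1 to first 0

Closure order: Fernhollow, Ashgrove, Dunmere, Hollowpine, Greywater
Last habitat: Elkhorn with 50 animals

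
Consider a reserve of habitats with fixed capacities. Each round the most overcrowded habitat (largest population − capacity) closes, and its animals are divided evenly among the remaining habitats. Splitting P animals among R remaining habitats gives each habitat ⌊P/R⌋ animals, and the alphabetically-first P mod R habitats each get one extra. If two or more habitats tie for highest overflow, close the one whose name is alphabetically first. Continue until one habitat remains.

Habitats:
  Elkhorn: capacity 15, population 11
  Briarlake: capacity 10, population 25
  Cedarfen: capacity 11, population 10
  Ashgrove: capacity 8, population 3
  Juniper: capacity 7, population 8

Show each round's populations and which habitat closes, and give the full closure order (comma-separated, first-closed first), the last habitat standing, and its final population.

Round 1: Ashgrove=3 Briarlake=25 Cedarfen=10 Elkhorn=11 Juniper=8 → close Briarlake (overflow 15)
  25÷4 = 6 each, +1 to first 1
Round 2: Ashgrove=10 Cedarfen=16 Elkhorn=17 Juniper=14 → close Juniper (overflow 7)
  14÷3 = 4 each, +1 to first 2
Round 3: Ashgrove=15 Cedarfen=21 Elkhorn=21 → close Cedarfen (overflow 10)
  21÷2 = 10 each, +1 to first 1
Round 4: Ashgrove=26 Elkhorn=31 → close Ashgrove (overflow 18)
  26÷1 = 26 each, +1 to first 0

Closure order: Briarlake, Juniper, Cedarfen, Ashgrove
Last habitat: Elkhorn with 57 animals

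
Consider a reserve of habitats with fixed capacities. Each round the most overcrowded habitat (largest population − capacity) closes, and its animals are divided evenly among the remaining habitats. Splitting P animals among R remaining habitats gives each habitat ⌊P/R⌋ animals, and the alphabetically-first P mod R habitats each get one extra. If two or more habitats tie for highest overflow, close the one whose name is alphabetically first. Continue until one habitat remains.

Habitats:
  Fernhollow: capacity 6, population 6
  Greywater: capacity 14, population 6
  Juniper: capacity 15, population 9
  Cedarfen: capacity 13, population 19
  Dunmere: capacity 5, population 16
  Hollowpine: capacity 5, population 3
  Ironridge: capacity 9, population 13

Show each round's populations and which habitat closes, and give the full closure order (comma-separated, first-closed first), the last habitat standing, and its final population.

Closure order: Dunmere, Cedarfen, Ironridge, Fernhollow, Hollowpine, Greywater
Last habitat: Juniper with 72 animals

Round 1: Cedarfen=19 Dunmere=16 Fernhollow=6 Greywater=6 Hollowpine=3 Ironridge=13 Juniper=9 → close Dunmere (overflow 11)
  16÷6 = 2 each, +1 to first 4
Round 2: Cedarfen=22 Fernhollow=9 Greywater=9 Hollowpine=6 Ironridge=15 Juniper=11 → close Cedarfen (overflow 9)
  22÷5 = 4 each, +1 to first 2
Round 3: Fernhollow=14 Greywater=14 Hollowpine=10 Ironridge=19 Juniper=15 → close Ironridge (overflow 10)
  19÷4 = 4 each, +1 to first 3
Round 4: Fernhollow=19 Greywater=19 Hollowpine=15 Juniper=19 → close Fernhollow (overflow 13)
  19÷3 = 6 each, +1 to first 1
Round 5: Greywater=26 Hollowpine=21 Juniper=25 → close Hollowpine (overflow 16)
  21÷2 = 10 each, +1 to first 1
Round 6: Greywater=37 Juniper=35 → close Greywater (overflow 23)
  37÷1 = 37 each, +1 to first 0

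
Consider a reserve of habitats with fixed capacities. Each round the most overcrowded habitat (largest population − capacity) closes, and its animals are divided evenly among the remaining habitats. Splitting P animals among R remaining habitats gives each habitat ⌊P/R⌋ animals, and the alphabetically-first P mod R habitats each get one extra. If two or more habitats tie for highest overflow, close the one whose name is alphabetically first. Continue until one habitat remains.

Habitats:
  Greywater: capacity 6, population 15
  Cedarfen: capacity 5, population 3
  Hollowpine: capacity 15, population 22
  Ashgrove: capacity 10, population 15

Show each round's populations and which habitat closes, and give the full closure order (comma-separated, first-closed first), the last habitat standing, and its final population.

Closure order: Greywater, Hollowpine, Ashgrove
Last habitat: Cedarfen with 55 animals

Round 1: Ashgrove=15 Cedarfen=3 Greywater=15 Hollowpine=22 → close Greywater (overflow 9)
  15÷3 = 5 each, +1 to first 0
Round 2: Ashgrove=20 Cedarfen=8 Hollowpine=27 → close Hollowpine (overflow 12)
  27÷2 = 13 each, +1 to first 1
Round 3: Ashgrove=34 Cedarfen=21 → close Ashgrove (overflow 24)
  34÷1 = 34 each, +1 to first 0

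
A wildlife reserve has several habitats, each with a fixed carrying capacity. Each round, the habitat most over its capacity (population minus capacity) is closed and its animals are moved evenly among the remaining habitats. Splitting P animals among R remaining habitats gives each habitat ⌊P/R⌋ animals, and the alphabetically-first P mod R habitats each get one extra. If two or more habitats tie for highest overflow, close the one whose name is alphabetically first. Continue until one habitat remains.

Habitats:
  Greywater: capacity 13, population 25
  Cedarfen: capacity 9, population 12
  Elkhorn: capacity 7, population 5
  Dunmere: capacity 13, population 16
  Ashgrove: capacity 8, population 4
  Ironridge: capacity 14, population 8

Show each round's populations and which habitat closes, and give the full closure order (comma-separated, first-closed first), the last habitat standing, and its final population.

Round 1: Ashgrove=4 Cedarfen=12 Dunmere=16 Elkhorn=5 Greywater=25 Ironridge=8 → close Greywater (overflow 12)
  25÷5 = 5 each, +1 to first 0
Round 2: Ashgrove=9 Cedarfen=17 Dunmere=21 Elkhorn=10 Ironridge=13 → close Cedarfen (overflow 8)
  17÷4 = 4 each, +1 to first 1
Round 3: Ashgrove=14 Dunmere=25 Elkhorn=14 Ironridge=17 → close Dunmere (overflow 12)
  25÷3 = 8 each, +1 to first 1
Round 4: Ashgrove=23 Elkhorn=22 Ironridge=25 → close Ashgrove (overflow 15)
  23÷2 = 11 each, +1 to first 1
Round 5: Elkhorn=34 Ironridge=36 → close Elkhorn (overflow 27)
  34÷1 = 34 each, +1 to first 0

Closure order: Greywater, Cedarfen, Dunmere, Ashgrove, Elkhorn
Last habitat: Ironridge with 70 animals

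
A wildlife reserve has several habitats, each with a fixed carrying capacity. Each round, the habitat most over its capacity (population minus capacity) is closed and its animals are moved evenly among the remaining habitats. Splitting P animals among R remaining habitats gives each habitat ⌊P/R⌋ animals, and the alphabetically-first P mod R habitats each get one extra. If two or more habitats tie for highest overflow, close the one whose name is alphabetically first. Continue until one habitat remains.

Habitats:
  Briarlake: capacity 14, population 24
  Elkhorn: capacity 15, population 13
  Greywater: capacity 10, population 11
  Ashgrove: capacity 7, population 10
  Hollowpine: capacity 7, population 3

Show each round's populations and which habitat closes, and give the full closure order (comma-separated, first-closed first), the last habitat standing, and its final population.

Closure order: Briarlake, Ashgrove, Greywater, Elkhorn
Last habitat: Hollowpine with 61 animals

Round 1: Ashgrove=10 Briarlake=24 Elkhorn=13 Greywater=11 Hollowpine=3 → close Briarlake (overflow 10)
  24÷4 = 6 each, +1 to first 0
Round 2: Ashgrove=16 Elkhorn=19 Greywater=17 Hollowpine=9 → close Ashgrove (overflow 9)
  16÷3 = 5 each, +1 to first 1
Round 3: Elkhorn=25 Greywater=22 Hollowpine=14 → close Greywater (overflow 12)
  22÷2 = 11 each, +1 to first 0
Round 4: Elkhorn=36 Hollowpine=25 → close Elkhorn (overflow 21)
  36÷1 = 36 each, +1 to first 0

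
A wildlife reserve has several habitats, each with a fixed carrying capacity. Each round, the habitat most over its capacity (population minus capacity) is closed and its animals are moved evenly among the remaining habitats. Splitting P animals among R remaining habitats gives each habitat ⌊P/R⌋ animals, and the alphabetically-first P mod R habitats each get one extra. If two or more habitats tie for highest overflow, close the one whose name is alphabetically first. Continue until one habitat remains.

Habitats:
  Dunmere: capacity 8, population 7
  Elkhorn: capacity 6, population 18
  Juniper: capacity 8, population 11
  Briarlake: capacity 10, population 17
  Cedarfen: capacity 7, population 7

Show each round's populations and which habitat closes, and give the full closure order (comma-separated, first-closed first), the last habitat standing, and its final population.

Round 1: Briarlake=17 Cedarfen=7 Dunmere=7 Elkhorn=18 Juniper=11 → close Elkhorn (overflow 12)
  18÷4 = 4 each, +1 to first 2
Round 2: Briarlake=22 Cedarfen=12 Dunmere=11 Juniper=15 → close Briarlake (overflow 12)
  22÷3 = 7 each, +1 to first 1
Round 3: Cedarfen=20 Dunmere=18 Juniper=22 → close Juniper (overflow 14)
  22÷2 = 11 each, +1 to first 0
Round 4: Cedarfen=31 Dunmere=29 → close Cedarfen (overflow 24)
  31÷1 = 31 each, +1 to first 0

Closure order: Elkhorn, Briarlake, Juniper, Cedarfen
Last habitat: Dunmere with 60 animals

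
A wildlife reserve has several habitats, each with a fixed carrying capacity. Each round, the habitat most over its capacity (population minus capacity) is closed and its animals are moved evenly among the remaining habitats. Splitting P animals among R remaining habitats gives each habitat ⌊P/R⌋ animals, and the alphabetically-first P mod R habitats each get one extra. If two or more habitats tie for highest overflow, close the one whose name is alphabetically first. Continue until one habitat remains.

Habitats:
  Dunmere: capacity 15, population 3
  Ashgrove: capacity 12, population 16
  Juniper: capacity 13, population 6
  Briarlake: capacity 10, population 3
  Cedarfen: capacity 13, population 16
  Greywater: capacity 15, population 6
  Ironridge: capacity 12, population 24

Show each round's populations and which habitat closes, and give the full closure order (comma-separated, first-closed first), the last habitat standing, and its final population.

Closure order: Ironridge, Ashgrove, Cedarfen, Briarlake, Juniper, Greywater
Last habitat: Dunmere with 74 animals

Round 1: Ashgrove=16 Briarlake=3 Cedarfen=16 Dunmere=3 Greywater=6 Ironridge=24 Juniper=6 → close Ironridge (overflow 12)
  24÷6 = 4 each, +1 to first 0
Round 2: Ashgrove=20 Briarlake=7 Cedarfen=20 Dunmere=7 Greywater=10 Juniper=10 → close Ashgrove (overflow 8)
  20÷5 = 4 each, +1 to first 0
Round 3: Briarlake=11 Cedarfen=24 Dunmere=11 Greywater=14 Juniper=14 → close Cedarfen (overflow 11)
  24÷4 = 6 each, +1 to first 0
Round 4: Briarlake=17 Dunmere=17 Greywater=20 Juniper=20 → close Briarlake (overflow 7)
  17÷3 = 5 each, +1 to first 2
Round 5: Dunmere=23 Greywater=26 Juniper=25 → close Juniper (overflow 12)
  25÷2 = 12 each, +1 to first 1
Round 6: Dunmere=36 Greywater=38 → close Greywater (overflow 23)
  38÷1 = 38 each, +1 to first 0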